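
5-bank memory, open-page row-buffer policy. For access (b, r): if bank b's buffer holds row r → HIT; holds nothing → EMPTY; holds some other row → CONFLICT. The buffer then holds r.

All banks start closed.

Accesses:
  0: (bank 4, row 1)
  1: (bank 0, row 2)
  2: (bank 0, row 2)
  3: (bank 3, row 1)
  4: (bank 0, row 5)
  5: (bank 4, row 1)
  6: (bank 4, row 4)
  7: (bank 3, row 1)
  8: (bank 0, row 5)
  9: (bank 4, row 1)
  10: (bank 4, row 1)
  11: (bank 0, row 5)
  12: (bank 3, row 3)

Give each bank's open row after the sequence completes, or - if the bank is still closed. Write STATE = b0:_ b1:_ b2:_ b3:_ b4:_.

step 0: bank4 None->1 [EMPTY]
step 1: bank0 None->2 [EMPTY]
step 2: bank0 2->2 [HIT]
step 3: bank3 None->1 [EMPTY]
step 4: bank0 2->5 [CONFLICT]
step 5: bank4 1->1 [HIT]
step 6: bank4 1->4 [CONFLICT]
step 7: bank3 1->1 [HIT]
step 8: bank0 5->5 [HIT]
step 9: bank4 4->1 [CONFLICT]
step 10: bank4 1->1 [HIT]
step 11: bank0 5->5 [HIT]
step 12: bank3 1->3 [CONFLICT]

STATE = b0:5 b1:- b2:- b3:3 b4:1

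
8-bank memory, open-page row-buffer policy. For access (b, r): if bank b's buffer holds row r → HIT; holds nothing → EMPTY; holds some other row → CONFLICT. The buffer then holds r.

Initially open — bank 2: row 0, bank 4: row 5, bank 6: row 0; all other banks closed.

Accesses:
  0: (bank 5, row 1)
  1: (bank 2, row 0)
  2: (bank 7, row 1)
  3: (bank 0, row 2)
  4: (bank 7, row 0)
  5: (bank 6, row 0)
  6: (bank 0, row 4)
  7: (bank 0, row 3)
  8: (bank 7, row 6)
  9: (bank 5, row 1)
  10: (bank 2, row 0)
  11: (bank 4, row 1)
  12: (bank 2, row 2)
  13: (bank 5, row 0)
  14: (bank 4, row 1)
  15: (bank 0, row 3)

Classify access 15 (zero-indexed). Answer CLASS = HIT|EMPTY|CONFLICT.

CLASS = HIT

step 0: bank5 None->1 [EMPTY]
step 1: bank2 0->0 [HIT]
step 2: bank7 None->1 [EMPTY]
step 3: bank0 None->2 [EMPTY]
step 4: bank7 1->0 [CONFLICT]
step 5: bank6 0->0 [HIT]
step 6: bank0 2->4 [CONFLICT]
step 7: bank0 4->3 [CONFLICT]
step 8: bank7 0->6 [CONFLICT]
step 9: bank5 1->1 [HIT]
step 10: bank2 0->0 [HIT]
step 11: bank4 5->1 [CONFLICT]
step 12: bank2 0->2 [CONFLICT]
step 13: bank5 1->0 [CONFLICT]
step 14: bank4 1->1 [HIT]
step 15: bank0 3->3 [HIT]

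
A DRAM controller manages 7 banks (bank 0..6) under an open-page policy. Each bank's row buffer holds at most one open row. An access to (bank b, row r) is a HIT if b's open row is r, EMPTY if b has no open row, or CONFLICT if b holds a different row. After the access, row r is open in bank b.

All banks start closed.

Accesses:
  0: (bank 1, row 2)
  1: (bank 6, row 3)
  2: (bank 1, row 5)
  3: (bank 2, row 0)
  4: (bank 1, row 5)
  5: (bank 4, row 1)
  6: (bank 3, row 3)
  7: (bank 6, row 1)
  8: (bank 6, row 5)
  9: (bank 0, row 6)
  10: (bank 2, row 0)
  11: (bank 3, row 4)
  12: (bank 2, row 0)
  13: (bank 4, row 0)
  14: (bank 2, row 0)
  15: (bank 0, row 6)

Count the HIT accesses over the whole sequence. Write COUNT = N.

#0 (1,2) E
#1 (6,3) E
#2 (1,5) C  (was 2)
#3 (2,0) E
#4 (1,5) H  (was 5)
#5 (4,1) E
#6 (3,3) E
#7 (6,1) C  (was 3)
#8 (6,5) C  (was 1)
#9 (0,6) E
#10 (2,0) H  (was 0)
#11 (3,4) C  (was 3)
#12 (2,0) H  (was 0)
#13 (4,0) C  (was 1)
#14 (2,0) H  (was 0)
#15 (0,6) H  (was 6)

COUNT = 5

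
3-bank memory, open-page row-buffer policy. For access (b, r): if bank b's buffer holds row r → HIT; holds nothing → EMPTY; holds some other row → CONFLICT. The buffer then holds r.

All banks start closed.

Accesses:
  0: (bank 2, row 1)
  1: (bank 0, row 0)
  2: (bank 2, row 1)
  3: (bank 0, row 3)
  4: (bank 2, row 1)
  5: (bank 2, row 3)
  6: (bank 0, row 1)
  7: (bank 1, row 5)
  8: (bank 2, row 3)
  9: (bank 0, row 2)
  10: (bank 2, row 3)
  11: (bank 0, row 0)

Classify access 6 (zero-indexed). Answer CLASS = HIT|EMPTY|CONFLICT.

0: bank 2 row 1 — prev None → EMPTY
1: bank 0 row 0 — prev None → EMPTY
2: bank 2 row 1 — prev 1 → HIT
3: bank 0 row 3 — prev 0 → CONFLICT
4: bank 2 row 1 — prev 1 → HIT
5: bank 2 row 3 — prev 1 → CONFLICT
6: bank 0 row 1 — prev 3 → CONFLICT
7: bank 1 row 5 — prev None → EMPTY
8: bank 2 row 3 — prev 3 → HIT
9: bank 0 row 2 — prev 1 → CONFLICT
10: bank 2 row 3 — prev 3 → HIT
11: bank 0 row 0 — prev 2 → CONFLICT

CLASS = CONFLICT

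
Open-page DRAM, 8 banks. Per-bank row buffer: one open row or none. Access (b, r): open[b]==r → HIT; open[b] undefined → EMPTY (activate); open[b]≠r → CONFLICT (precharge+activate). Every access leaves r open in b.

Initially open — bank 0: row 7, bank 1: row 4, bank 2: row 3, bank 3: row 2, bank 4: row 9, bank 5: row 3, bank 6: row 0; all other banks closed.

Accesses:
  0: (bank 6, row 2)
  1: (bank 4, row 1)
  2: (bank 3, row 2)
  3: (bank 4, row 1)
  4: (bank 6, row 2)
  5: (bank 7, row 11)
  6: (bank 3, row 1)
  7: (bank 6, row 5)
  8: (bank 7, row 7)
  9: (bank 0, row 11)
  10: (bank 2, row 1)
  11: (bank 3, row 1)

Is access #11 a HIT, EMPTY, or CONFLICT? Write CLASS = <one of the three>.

  [0] b6 r2: had r0 ⇒ C
  [1] b4 r1: had r9 ⇒ C
  [2] b3 r2: had r2 ⇒ H
  [3] b4 r1: had r1 ⇒ H
  [4] b6 r2: had r2 ⇒ H
  [5] b7 r11: no row ⇒ E
  [6] b3 r1: had r2 ⇒ C
  [7] b6 r5: had r2 ⇒ C
  [8] b7 r7: had r11 ⇒ C
  [9] b0 r11: had r7 ⇒ C
  [10] b2 r1: had r3 ⇒ C
  [11] b3 r1: had r1 ⇒ H

CLASS = HIT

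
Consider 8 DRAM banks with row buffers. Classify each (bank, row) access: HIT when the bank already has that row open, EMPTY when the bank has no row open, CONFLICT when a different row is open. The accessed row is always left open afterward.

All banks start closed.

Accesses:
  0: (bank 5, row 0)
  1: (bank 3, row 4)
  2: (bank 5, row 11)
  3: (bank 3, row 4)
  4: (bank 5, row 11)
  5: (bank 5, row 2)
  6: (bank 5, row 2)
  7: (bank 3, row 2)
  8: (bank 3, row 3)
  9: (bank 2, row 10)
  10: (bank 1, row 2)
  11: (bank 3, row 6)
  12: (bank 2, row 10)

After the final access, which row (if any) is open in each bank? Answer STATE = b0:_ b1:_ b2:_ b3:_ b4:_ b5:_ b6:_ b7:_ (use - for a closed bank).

  [0] b5 r0: no row ⇒ E
  [1] b3 r4: no row ⇒ E
  [2] b5 r11: had r0 ⇒ C
  [3] b3 r4: had r4 ⇒ H
  [4] b5 r11: had r11 ⇒ H
  [5] b5 r2: had r11 ⇒ C
  [6] b5 r2: had r2 ⇒ H
  [7] b3 r2: had r4 ⇒ C
  [8] b3 r3: had r2 ⇒ C
  [9] b2 r10: no row ⇒ E
  [10] b1 r2: no row ⇒ E
  [11] b3 r6: had r3 ⇒ C
  [12] b2 r10: had r10 ⇒ H

STATE = b0:- b1:2 b2:10 b3:6 b4:- b5:2 b6:- b7:-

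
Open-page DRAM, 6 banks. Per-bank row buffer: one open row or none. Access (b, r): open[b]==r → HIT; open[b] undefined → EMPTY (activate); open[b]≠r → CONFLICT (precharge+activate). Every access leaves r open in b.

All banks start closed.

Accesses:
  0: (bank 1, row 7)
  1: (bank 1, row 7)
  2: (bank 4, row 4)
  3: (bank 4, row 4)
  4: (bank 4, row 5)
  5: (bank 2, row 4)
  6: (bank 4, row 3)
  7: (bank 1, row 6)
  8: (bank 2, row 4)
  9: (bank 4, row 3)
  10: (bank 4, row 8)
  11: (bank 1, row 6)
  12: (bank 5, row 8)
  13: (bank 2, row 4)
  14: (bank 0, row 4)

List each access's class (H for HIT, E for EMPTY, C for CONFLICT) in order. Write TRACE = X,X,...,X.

step 0: bank1 None->7 [EMPTY]
step 1: bank1 7->7 [HIT]
step 2: bank4 None->4 [EMPTY]
step 3: bank4 4->4 [HIT]
step 4: bank4 4->5 [CONFLICT]
step 5: bank2 None->4 [EMPTY]
step 6: bank4 5->3 [CONFLICT]
step 7: bank1 7->6 [CONFLICT]
step 8: bank2 4->4 [HIT]
step 9: bank4 3->3 [HIT]
step 10: bank4 3->8 [CONFLICT]
step 11: bank1 6->6 [HIT]
step 12: bank5 None->8 [EMPTY]
step 13: bank2 4->4 [HIT]
step 14: bank0 None->4 [EMPTY]

TRACE = E,H,E,H,C,E,C,C,H,H,C,H,E,H,E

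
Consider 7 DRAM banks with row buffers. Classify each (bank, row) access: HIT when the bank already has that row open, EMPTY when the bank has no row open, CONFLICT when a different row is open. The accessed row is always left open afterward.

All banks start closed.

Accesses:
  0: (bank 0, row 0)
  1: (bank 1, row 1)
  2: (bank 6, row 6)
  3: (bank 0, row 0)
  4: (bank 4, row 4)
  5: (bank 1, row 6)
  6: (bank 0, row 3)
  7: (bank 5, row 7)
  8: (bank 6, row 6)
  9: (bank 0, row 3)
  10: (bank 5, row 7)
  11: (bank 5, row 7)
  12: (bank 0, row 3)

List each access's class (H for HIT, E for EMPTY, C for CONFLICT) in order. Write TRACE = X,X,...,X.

TRACE = E,E,E,H,E,C,C,E,H,H,H,H,H

#0 (0,0) E
#1 (1,1) E
#2 (6,6) E
#3 (0,0) H  (was 0)
#4 (4,4) E
#5 (1,6) C  (was 1)
#6 (0,3) C  (was 0)
#7 (5,7) E
#8 (6,6) H  (was 6)
#9 (0,3) H  (was 3)
#10 (5,7) H  (was 7)
#11 (5,7) H  (was 7)
#12 (0,3) H  (was 3)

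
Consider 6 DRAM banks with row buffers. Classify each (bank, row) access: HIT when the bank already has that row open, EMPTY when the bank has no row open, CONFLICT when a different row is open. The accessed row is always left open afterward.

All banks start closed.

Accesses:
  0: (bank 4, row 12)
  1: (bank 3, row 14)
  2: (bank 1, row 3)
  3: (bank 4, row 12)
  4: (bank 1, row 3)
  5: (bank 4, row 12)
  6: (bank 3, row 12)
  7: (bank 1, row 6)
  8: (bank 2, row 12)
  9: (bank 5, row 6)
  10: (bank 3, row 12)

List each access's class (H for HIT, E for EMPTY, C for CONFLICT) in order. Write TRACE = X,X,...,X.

  [0] b4 r12: no row ⇒ E
  [1] b3 r14: no row ⇒ E
  [2] b1 r3: no row ⇒ E
  [3] b4 r12: had r12 ⇒ H
  [4] b1 r3: had r3 ⇒ H
  [5] b4 r12: had r12 ⇒ H
  [6] b3 r12: had r14 ⇒ C
  [7] b1 r6: had r3 ⇒ C
  [8] b2 r12: no row ⇒ E
  [9] b5 r6: no row ⇒ E
  [10] b3 r12: had r12 ⇒ H

TRACE = E,E,E,H,H,H,C,C,E,E,H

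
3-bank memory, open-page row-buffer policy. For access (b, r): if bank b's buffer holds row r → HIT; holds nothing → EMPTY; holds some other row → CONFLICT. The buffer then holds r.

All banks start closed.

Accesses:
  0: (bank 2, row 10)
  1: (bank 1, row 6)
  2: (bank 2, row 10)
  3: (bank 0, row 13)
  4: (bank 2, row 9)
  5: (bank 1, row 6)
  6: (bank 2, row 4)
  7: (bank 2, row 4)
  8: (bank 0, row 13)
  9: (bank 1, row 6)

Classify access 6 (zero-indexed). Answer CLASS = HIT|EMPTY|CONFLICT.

#0 (2,10) E
#1 (1,6) E
#2 (2,10) H  (was 10)
#3 (0,13) E
#4 (2,9) C  (was 10)
#5 (1,6) H  (was 6)
#6 (2,4) C  (was 9)
#7 (2,4) H  (was 4)
#8 (0,13) H  (was 13)
#9 (1,6) H  (was 6)

CLASS = CONFLICT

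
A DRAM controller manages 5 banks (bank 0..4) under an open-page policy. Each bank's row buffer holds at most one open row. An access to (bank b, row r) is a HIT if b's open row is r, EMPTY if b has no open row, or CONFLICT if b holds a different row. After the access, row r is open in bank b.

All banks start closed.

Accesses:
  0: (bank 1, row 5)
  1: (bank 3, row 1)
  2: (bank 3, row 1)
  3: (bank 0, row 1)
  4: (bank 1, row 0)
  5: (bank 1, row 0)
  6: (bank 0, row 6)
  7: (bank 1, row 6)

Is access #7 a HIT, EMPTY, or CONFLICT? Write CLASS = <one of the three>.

0: bank 1 row 5 — prev None → EMPTY
1: bank 3 row 1 — prev None → EMPTY
2: bank 3 row 1 — prev 1 → HIT
3: bank 0 row 1 — prev None → EMPTY
4: bank 1 row 0 — prev 5 → CONFLICT
5: bank 1 row 0 — prev 0 → HIT
6: bank 0 row 6 — prev 1 → CONFLICT
7: bank 1 row 6 — prev 0 → CONFLICT

CLASS = CONFLICT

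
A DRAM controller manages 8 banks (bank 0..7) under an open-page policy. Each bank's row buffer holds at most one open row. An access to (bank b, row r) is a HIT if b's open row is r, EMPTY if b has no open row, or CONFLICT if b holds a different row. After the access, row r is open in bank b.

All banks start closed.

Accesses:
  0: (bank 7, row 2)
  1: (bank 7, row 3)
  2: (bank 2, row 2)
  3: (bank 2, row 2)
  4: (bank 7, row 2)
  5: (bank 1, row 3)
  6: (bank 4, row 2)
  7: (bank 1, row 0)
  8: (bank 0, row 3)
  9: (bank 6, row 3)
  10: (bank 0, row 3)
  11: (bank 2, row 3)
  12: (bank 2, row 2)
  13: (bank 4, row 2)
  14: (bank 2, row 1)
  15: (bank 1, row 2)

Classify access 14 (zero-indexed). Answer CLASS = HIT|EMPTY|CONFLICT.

step 0: bank7 None->2 [EMPTY]
step 1: bank7 2->3 [CONFLICT]
step 2: bank2 None->2 [EMPTY]
step 3: bank2 2->2 [HIT]
step 4: bank7 3->2 [CONFLICT]
step 5: bank1 None->3 [EMPTY]
step 6: bank4 None->2 [EMPTY]
step 7: bank1 3->0 [CONFLICT]
step 8: bank0 None->3 [EMPTY]
step 9: bank6 None->3 [EMPTY]
step 10: bank0 3->3 [HIT]
step 11: bank2 2->3 [CONFLICT]
step 12: bank2 3->2 [CONFLICT]
step 13: bank4 2->2 [HIT]
step 14: bank2 2->1 [CONFLICT]
step 15: bank1 0->2 [CONFLICT]

CLASS = CONFLICT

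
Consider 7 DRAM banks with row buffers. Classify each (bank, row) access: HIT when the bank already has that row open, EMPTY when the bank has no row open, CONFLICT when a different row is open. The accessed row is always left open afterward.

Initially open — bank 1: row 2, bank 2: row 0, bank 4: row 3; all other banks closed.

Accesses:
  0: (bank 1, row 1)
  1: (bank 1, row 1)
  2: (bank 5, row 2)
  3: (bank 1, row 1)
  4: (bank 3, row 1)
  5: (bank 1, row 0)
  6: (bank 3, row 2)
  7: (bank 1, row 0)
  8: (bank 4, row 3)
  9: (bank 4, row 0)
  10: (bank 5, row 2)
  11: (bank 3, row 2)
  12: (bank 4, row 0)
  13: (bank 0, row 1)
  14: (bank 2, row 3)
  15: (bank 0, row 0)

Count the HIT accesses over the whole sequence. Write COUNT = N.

0: bank 1 row 1 — prev 2 → CONFLICT
1: bank 1 row 1 — prev 1 → HIT
2: bank 5 row 2 — prev None → EMPTY
3: bank 1 row 1 — prev 1 → HIT
4: bank 3 row 1 — prev None → EMPTY
5: bank 1 row 0 — prev 1 → CONFLICT
6: bank 3 row 2 — prev 1 → CONFLICT
7: bank 1 row 0 — prev 0 → HIT
8: bank 4 row 3 — prev 3 → HIT
9: bank 4 row 0 — prev 3 → CONFLICT
10: bank 5 row 2 — prev 2 → HIT
11: bank 3 row 2 — prev 2 → HIT
12: bank 4 row 0 — prev 0 → HIT
13: bank 0 row 1 — prev None → EMPTY
14: bank 2 row 3 — prev 0 → CONFLICT
15: bank 0 row 0 — prev 1 → CONFLICT

COUNT = 7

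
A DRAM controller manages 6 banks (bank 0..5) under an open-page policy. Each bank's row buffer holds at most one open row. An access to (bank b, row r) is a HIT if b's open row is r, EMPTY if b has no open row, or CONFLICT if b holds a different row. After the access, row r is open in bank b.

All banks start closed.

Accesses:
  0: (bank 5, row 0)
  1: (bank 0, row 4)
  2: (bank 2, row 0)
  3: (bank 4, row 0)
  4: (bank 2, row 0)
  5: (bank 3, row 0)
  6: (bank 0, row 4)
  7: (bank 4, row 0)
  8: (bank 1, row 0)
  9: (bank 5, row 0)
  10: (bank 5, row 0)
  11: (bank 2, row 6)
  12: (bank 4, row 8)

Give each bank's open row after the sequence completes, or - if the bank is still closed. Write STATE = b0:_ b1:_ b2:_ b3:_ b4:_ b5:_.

#0 (5,0) E
#1 (0,4) E
#2 (2,0) E
#3 (4,0) E
#4 (2,0) H  (was 0)
#5 (3,0) E
#6 (0,4) H  (was 4)
#7 (4,0) H  (was 0)
#8 (1,0) E
#9 (5,0) H  (was 0)
#10 (5,0) H  (was 0)
#11 (2,6) C  (was 0)
#12 (4,8) C  (was 0)

STATE = b0:4 b1:0 b2:6 b3:0 b4:8 b5:0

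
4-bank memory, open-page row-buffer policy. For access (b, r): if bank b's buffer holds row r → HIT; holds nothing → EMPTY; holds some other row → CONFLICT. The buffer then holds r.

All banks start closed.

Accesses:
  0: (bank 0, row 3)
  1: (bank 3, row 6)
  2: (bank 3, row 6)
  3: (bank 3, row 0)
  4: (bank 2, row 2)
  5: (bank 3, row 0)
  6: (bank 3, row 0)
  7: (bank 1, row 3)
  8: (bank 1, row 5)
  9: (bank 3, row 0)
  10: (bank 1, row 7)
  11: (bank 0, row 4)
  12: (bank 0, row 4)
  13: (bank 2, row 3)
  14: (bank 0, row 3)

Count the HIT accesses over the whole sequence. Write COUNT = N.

  [0] b0 r3: no row ⇒ E
  [1] b3 r6: no row ⇒ E
  [2] b3 r6: had r6 ⇒ H
  [3] b3 r0: had r6 ⇒ C
  [4] b2 r2: no row ⇒ E
  [5] b3 r0: had r0 ⇒ H
  [6] b3 r0: had r0 ⇒ H
  [7] b1 r3: no row ⇒ E
  [8] b1 r5: had r3 ⇒ C
  [9] b3 r0: had r0 ⇒ H
  [10] b1 r7: had r5 ⇒ C
  [11] b0 r4: had r3 ⇒ C
  [12] b0 r4: had r4 ⇒ H
  [13] b2 r3: had r2 ⇒ C
  [14] b0 r3: had r4 ⇒ C

COUNT = 5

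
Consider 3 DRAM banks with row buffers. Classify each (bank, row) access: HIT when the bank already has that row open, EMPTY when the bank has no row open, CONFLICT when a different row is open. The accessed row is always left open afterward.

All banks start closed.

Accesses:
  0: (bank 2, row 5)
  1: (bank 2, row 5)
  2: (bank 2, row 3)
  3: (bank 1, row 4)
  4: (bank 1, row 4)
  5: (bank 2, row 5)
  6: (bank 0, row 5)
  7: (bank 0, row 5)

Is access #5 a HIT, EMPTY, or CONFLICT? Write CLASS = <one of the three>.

CLASS = CONFLICT

step 0: bank2 None->5 [EMPTY]
step 1: bank2 5->5 [HIT]
step 2: bank2 5->3 [CONFLICT]
step 3: bank1 None->4 [EMPTY]
step 4: bank1 4->4 [HIT]
step 5: bank2 3->5 [CONFLICT]
step 6: bank0 None->5 [EMPTY]
step 7: bank0 5->5 [HIT]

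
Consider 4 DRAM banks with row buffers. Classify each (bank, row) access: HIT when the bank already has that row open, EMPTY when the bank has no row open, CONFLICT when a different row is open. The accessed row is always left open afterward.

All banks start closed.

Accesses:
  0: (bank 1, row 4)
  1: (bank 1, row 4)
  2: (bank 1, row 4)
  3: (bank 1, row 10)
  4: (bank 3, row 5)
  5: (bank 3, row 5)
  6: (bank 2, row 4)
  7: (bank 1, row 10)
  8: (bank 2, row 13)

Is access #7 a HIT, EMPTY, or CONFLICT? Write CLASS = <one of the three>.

0: bank 1 row 4 — prev None → EMPTY
1: bank 1 row 4 — prev 4 → HIT
2: bank 1 row 4 — prev 4 → HIT
3: bank 1 row 10 — prev 4 → CONFLICT
4: bank 3 row 5 — prev None → EMPTY
5: bank 3 row 5 — prev 5 → HIT
6: bank 2 row 4 — prev None → EMPTY
7: bank 1 row 10 — prev 10 → HIT
8: bank 2 row 13 — prev 4 → CONFLICT

CLASS = HIT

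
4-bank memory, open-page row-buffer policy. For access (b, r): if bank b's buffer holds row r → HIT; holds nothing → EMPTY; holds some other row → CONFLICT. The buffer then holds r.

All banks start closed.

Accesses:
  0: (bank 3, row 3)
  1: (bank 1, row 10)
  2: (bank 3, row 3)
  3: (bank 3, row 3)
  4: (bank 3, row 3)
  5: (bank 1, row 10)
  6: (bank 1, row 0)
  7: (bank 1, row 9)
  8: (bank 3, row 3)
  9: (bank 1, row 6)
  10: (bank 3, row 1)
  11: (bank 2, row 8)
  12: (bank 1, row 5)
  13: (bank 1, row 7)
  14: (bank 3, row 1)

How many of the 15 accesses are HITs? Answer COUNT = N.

COUNT = 6

#0 (3,3) E
#1 (1,10) E
#2 (3,3) H  (was 3)
#3 (3,3) H  (was 3)
#4 (3,3) H  (was 3)
#5 (1,10) H  (was 10)
#6 (1,0) C  (was 10)
#7 (1,9) C  (was 0)
#8 (3,3) H  (was 3)
#9 (1,6) C  (was 9)
#10 (3,1) C  (was 3)
#11 (2,8) E
#12 (1,5) C  (was 6)
#13 (1,7) C  (was 5)
#14 (3,1) H  (was 1)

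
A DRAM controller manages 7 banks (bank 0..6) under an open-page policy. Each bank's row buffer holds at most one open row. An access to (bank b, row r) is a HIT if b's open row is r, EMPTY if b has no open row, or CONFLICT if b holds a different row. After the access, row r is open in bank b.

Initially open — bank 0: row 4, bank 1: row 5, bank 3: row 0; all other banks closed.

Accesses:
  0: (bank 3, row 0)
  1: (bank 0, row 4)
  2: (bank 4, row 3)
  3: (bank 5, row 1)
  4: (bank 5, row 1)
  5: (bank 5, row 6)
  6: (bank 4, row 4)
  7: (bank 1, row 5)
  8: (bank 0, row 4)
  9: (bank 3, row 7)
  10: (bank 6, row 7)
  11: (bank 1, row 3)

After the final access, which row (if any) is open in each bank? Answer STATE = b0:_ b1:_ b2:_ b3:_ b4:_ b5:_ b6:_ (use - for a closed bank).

STATE = b0:4 b1:3 b2:- b3:7 b4:4 b5:6 b6:7

0: bank 3 row 0 — prev 0 → HIT
1: bank 0 row 4 — prev 4 → HIT
2: bank 4 row 3 — prev None → EMPTY
3: bank 5 row 1 — prev None → EMPTY
4: bank 5 row 1 — prev 1 → HIT
5: bank 5 row 6 — prev 1 → CONFLICT
6: bank 4 row 4 — prev 3 → CONFLICT
7: bank 1 row 5 — prev 5 → HIT
8: bank 0 row 4 — prev 4 → HIT
9: bank 3 row 7 — prev 0 → CONFLICT
10: bank 6 row 7 — prev None → EMPTY
11: bank 1 row 3 — prev 5 → CONFLICT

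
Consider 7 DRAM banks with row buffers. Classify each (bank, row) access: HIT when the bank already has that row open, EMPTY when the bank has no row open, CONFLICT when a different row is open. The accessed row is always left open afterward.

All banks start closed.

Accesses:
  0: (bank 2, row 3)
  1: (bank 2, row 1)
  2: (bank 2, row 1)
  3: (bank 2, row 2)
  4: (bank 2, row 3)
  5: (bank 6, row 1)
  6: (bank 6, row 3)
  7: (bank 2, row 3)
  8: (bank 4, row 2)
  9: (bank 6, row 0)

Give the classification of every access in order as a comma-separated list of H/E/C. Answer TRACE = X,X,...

TRACE = E,C,H,C,C,E,C,H,E,C

#0 (2,3) E
#1 (2,1) C  (was 3)
#2 (2,1) H  (was 1)
#3 (2,2) C  (was 1)
#4 (2,3) C  (was 2)
#5 (6,1) E
#6 (6,3) C  (was 1)
#7 (2,3) H  (was 3)
#8 (4,2) E
#9 (6,0) C  (was 3)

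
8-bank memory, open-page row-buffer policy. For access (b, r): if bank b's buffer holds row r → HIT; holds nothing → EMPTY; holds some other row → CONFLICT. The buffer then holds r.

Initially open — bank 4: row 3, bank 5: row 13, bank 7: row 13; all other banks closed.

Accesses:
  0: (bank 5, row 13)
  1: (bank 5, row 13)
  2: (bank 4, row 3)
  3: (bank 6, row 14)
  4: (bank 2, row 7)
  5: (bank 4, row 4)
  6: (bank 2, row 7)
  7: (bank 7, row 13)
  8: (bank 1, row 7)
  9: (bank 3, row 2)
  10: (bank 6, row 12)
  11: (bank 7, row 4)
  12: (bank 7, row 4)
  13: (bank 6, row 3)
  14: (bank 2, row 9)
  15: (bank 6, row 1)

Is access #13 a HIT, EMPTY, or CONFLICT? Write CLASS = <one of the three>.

CLASS = CONFLICT

  [0] b5 r13: had r13 ⇒ H
  [1] b5 r13: had r13 ⇒ H
  [2] b4 r3: had r3 ⇒ H
  [3] b6 r14: no row ⇒ E
  [4] b2 r7: no row ⇒ E
  [5] b4 r4: had r3 ⇒ C
  [6] b2 r7: had r7 ⇒ H
  [7] b7 r13: had r13 ⇒ H
  [8] b1 r7: no row ⇒ E
  [9] b3 r2: no row ⇒ E
  [10] b6 r12: had r14 ⇒ C
  [11] b7 r4: had r13 ⇒ C
  [12] b7 r4: had r4 ⇒ H
  [13] b6 r3: had r12 ⇒ C
  [14] b2 r9: had r7 ⇒ C
  [15] b6 r1: had r3 ⇒ C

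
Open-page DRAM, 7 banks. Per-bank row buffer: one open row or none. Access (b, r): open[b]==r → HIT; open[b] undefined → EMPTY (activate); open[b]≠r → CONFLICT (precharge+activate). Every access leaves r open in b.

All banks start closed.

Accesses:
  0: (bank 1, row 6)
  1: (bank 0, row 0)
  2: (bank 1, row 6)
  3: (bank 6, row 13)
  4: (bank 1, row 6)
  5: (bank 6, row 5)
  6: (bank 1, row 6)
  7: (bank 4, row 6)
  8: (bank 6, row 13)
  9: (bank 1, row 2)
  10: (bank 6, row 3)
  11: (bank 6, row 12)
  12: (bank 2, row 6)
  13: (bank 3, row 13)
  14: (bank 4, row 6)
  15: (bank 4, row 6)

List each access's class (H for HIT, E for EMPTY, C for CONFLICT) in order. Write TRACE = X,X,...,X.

TRACE = E,E,H,E,H,C,H,E,C,C,C,C,E,E,H,H

  [0] b1 r6: no row ⇒ E
  [1] b0 r0: no row ⇒ E
  [2] b1 r6: had r6 ⇒ H
  [3] b6 r13: no row ⇒ E
  [4] b1 r6: had r6 ⇒ H
  [5] b6 r5: had r13 ⇒ C
  [6] b1 r6: had r6 ⇒ H
  [7] b4 r6: no row ⇒ E
  [8] b6 r13: had r5 ⇒ C
  [9] b1 r2: had r6 ⇒ C
  [10] b6 r3: had r13 ⇒ C
  [11] b6 r12: had r3 ⇒ C
  [12] b2 r6: no row ⇒ E
  [13] b3 r13: no row ⇒ E
  [14] b4 r6: had r6 ⇒ H
  [15] b4 r6: had r6 ⇒ H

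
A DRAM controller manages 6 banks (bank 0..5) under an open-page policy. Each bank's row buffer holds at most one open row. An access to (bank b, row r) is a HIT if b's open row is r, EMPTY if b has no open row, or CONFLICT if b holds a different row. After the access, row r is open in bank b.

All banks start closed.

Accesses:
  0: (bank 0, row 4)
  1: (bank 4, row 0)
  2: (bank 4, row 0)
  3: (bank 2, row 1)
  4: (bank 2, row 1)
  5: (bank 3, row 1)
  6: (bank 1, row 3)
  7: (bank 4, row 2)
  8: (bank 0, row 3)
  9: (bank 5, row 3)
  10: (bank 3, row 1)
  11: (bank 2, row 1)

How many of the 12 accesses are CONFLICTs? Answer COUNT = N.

COUNT = 2

step 0: bank0 None->4 [EMPTY]
step 1: bank4 None->0 [EMPTY]
step 2: bank4 0->0 [HIT]
step 3: bank2 None->1 [EMPTY]
step 4: bank2 1->1 [HIT]
step 5: bank3 None->1 [EMPTY]
step 6: bank1 None->3 [EMPTY]
step 7: bank4 0->2 [CONFLICT]
step 8: bank0 4->3 [CONFLICT]
step 9: bank5 None->3 [EMPTY]
step 10: bank3 1->1 [HIT]
step 11: bank2 1->1 [HIT]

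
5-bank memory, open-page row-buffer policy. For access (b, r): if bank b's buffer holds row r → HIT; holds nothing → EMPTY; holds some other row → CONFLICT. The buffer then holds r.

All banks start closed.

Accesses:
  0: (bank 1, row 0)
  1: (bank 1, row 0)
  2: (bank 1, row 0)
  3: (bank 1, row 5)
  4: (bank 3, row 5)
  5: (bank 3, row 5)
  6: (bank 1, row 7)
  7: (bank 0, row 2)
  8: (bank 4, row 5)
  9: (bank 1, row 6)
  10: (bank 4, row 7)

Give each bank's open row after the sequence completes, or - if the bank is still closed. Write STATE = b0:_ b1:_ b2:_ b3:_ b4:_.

STATE = b0:2 b1:6 b2:- b3:5 b4:7

#0 (1,0) E
#1 (1,0) H  (was 0)
#2 (1,0) H  (was 0)
#3 (1,5) C  (was 0)
#4 (3,5) E
#5 (3,5) H  (was 5)
#6 (1,7) C  (was 5)
#7 (0,2) E
#8 (4,5) E
#9 (1,6) C  (was 7)
#10 (4,7) C  (was 5)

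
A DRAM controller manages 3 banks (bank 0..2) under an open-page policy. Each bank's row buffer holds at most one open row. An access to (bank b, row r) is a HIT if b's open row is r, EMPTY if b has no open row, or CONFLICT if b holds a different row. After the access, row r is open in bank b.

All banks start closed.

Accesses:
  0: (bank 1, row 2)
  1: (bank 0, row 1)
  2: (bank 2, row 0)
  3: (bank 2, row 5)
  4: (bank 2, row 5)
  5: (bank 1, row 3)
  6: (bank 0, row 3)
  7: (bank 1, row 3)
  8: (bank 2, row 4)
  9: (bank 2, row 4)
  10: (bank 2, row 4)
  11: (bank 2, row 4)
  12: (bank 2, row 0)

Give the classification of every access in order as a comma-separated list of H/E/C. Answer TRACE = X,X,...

TRACE = E,E,E,C,H,C,C,H,C,H,H,H,C

  [0] b1 r2: no row ⇒ E
  [1] b0 r1: no row ⇒ E
  [2] b2 r0: no row ⇒ E
  [3] b2 r5: had r0 ⇒ C
  [4] b2 r5: had r5 ⇒ H
  [5] b1 r3: had r2 ⇒ C
  [6] b0 r3: had r1 ⇒ C
  [7] b1 r3: had r3 ⇒ H
  [8] b2 r4: had r5 ⇒ C
  [9] b2 r4: had r4 ⇒ H
  [10] b2 r4: had r4 ⇒ H
  [11] b2 r4: had r4 ⇒ H
  [12] b2 r0: had r4 ⇒ C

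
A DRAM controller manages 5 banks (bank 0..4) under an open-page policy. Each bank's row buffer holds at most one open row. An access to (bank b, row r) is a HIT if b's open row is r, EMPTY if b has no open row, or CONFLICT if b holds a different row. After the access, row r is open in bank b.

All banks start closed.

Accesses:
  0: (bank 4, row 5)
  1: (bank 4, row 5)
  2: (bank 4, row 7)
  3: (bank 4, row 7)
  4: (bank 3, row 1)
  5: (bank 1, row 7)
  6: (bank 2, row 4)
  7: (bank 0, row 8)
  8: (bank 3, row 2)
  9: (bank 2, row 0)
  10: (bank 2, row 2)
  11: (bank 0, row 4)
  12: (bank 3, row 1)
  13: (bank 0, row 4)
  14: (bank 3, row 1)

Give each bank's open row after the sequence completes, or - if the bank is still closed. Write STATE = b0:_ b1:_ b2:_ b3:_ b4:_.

STATE = b0:4 b1:7 b2:2 b3:1 b4:7

#0 (4,5) E
#1 (4,5) H  (was 5)
#2 (4,7) C  (was 5)
#3 (4,7) H  (was 7)
#4 (3,1) E
#5 (1,7) E
#6 (2,4) E
#7 (0,8) E
#8 (3,2) C  (was 1)
#9 (2,0) C  (was 4)
#10 (2,2) C  (was 0)
#11 (0,4) C  (was 8)
#12 (3,1) C  (was 2)
#13 (0,4) H  (was 4)
#14 (3,1) H  (was 1)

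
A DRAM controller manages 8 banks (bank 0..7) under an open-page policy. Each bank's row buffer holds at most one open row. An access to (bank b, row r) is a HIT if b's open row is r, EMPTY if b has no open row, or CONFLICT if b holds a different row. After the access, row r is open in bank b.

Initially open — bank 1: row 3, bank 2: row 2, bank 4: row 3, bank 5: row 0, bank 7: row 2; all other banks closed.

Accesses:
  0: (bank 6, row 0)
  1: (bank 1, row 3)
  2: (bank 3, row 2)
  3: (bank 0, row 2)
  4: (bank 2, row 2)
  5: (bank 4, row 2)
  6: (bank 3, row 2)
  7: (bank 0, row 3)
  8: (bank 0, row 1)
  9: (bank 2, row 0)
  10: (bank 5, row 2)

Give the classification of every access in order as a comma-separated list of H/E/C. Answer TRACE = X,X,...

TRACE = E,H,E,E,H,C,H,C,C,C,C

0: bank 6 row 0 — prev None → EMPTY
1: bank 1 row 3 — prev 3 → HIT
2: bank 3 row 2 — prev None → EMPTY
3: bank 0 row 2 — prev None → EMPTY
4: bank 2 row 2 — prev 2 → HIT
5: bank 4 row 2 — prev 3 → CONFLICT
6: bank 3 row 2 — prev 2 → HIT
7: bank 0 row 3 — prev 2 → CONFLICT
8: bank 0 row 1 — prev 3 → CONFLICT
9: bank 2 row 0 — prev 2 → CONFLICT
10: bank 5 row 2 — prev 0 → CONFLICT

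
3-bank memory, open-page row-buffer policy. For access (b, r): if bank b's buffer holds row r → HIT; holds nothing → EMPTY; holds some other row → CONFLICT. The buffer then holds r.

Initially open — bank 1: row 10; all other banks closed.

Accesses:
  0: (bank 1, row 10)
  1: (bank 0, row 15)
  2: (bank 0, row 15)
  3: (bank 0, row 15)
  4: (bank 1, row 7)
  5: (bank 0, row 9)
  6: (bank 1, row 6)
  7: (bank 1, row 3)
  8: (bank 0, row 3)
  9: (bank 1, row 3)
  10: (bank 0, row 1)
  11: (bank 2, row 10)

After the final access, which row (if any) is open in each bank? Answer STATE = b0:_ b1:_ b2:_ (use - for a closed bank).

STATE = b0:1 b1:3 b2:10

0: bank 1 row 10 — prev 10 → HIT
1: bank 0 row 15 — prev None → EMPTY
2: bank 0 row 15 — prev 15 → HIT
3: bank 0 row 15 — prev 15 → HIT
4: bank 1 row 7 — prev 10 → CONFLICT
5: bank 0 row 9 — prev 15 → CONFLICT
6: bank 1 row 6 — prev 7 → CONFLICT
7: bank 1 row 3 — prev 6 → CONFLICT
8: bank 0 row 3 — prev 9 → CONFLICT
9: bank 1 row 3 — prev 3 → HIT
10: bank 0 row 1 — prev 3 → CONFLICT
11: bank 2 row 10 — prev None → EMPTY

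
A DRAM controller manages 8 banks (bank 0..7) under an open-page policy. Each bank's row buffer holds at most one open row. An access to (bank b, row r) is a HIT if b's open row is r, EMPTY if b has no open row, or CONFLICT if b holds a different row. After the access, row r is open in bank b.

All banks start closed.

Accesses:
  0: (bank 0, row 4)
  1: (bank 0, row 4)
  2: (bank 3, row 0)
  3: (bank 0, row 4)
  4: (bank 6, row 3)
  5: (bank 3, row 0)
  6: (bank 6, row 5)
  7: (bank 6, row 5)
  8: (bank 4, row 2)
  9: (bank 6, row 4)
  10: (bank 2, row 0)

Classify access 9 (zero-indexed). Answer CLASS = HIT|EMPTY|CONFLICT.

CLASS = CONFLICT

step 0: bank0 None->4 [EMPTY]
step 1: bank0 4->4 [HIT]
step 2: bank3 None->0 [EMPTY]
step 3: bank0 4->4 [HIT]
step 4: bank6 None->3 [EMPTY]
step 5: bank3 0->0 [HIT]
step 6: bank6 3->5 [CONFLICT]
step 7: bank6 5->5 [HIT]
step 8: bank4 None->2 [EMPTY]
step 9: bank6 5->4 [CONFLICT]
step 10: bank2 None->0 [EMPTY]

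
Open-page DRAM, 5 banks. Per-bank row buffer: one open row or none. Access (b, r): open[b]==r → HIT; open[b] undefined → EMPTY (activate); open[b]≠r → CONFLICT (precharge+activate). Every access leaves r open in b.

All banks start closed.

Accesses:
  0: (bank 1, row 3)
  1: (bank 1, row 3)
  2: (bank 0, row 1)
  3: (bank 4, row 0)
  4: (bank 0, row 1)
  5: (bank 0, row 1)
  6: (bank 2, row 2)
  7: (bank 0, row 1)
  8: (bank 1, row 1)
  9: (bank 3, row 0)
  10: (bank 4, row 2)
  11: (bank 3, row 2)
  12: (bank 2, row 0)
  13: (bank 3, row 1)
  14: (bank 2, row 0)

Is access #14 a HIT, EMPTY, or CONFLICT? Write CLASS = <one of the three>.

CLASS = HIT

#0 (1,3) E
#1 (1,3) H  (was 3)
#2 (0,1) E
#3 (4,0) E
#4 (0,1) H  (was 1)
#5 (0,1) H  (was 1)
#6 (2,2) E
#7 (0,1) H  (was 1)
#8 (1,1) C  (was 3)
#9 (3,0) E
#10 (4,2) C  (was 0)
#11 (3,2) C  (was 0)
#12 (2,0) C  (was 2)
#13 (3,1) C  (was 2)
#14 (2,0) H  (was 0)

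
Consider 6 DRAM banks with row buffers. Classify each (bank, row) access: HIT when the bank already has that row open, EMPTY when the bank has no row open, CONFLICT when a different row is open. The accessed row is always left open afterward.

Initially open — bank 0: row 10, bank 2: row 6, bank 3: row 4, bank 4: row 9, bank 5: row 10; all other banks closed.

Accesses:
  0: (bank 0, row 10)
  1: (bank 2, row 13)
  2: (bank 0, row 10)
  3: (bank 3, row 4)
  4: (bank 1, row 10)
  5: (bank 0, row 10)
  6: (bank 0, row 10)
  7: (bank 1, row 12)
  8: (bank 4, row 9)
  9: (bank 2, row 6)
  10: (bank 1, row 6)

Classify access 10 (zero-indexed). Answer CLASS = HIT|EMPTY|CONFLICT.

#0 (0,10) H  (was 10)
#1 (2,13) C  (was 6)
#2 (0,10) H  (was 10)
#3 (3,4) H  (was 4)
#4 (1,10) E
#5 (0,10) H  (was 10)
#6 (0,10) H  (was 10)
#7 (1,12) C  (was 10)
#8 (4,9) H  (was 9)
#9 (2,6) C  (was 13)
#10 (1,6) C  (was 12)

CLASS = CONFLICT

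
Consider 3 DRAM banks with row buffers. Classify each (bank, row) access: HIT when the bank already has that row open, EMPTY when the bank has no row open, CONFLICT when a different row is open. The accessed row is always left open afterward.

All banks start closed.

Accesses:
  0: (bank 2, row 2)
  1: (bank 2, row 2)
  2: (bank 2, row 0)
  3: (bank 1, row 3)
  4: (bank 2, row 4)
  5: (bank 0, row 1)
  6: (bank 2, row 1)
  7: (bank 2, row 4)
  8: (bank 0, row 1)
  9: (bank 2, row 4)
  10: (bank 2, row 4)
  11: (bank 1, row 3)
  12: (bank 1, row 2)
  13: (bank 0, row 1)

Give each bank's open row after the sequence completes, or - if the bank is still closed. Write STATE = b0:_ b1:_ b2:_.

STATE = b0:1 b1:2 b2:4

step 0: bank2 None->2 [EMPTY]
step 1: bank2 2->2 [HIT]
step 2: bank2 2->0 [CONFLICT]
step 3: bank1 None->3 [EMPTY]
step 4: bank2 0->4 [CONFLICT]
step 5: bank0 None->1 [EMPTY]
step 6: bank2 4->1 [CONFLICT]
step 7: bank2 1->4 [CONFLICT]
step 8: bank0 1->1 [HIT]
step 9: bank2 4->4 [HIT]
step 10: bank2 4->4 [HIT]
step 11: bank1 3->3 [HIT]
step 12: bank1 3->2 [CONFLICT]
step 13: bank0 1->1 [HIT]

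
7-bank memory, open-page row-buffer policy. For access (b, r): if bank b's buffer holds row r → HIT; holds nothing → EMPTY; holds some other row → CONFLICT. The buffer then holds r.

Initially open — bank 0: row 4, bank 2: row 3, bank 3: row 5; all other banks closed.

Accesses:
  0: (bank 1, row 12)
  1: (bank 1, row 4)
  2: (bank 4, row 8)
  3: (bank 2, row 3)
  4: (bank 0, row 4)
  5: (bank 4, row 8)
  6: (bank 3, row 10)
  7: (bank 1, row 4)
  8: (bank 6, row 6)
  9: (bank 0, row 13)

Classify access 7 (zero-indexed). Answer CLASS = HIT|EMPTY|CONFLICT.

#0 (1,12) E
#1 (1,4) C  (was 12)
#2 (4,8) E
#3 (2,3) H  (was 3)
#4 (0,4) H  (was 4)
#5 (4,8) H  (was 8)
#6 (3,10) C  (was 5)
#7 (1,4) H  (was 4)
#8 (6,6) E
#9 (0,13) C  (was 4)

CLASS = HIT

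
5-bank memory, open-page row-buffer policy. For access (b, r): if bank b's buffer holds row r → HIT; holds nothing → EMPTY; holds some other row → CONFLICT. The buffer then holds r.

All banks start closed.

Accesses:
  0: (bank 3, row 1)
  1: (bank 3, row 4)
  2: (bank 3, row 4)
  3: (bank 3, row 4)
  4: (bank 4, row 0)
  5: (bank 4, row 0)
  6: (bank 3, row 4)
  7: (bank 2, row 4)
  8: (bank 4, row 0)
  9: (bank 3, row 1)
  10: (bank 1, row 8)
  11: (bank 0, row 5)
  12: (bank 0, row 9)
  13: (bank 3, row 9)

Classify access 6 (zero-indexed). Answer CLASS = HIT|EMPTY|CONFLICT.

CLASS = HIT

  [0] b3 r1: no row ⇒ E
  [1] b3 r4: had r1 ⇒ C
  [2] b3 r4: had r4 ⇒ H
  [3] b3 r4: had r4 ⇒ H
  [4] b4 r0: no row ⇒ E
  [5] b4 r0: had r0 ⇒ H
  [6] b3 r4: had r4 ⇒ H
  [7] b2 r4: no row ⇒ E
  [8] b4 r0: had r0 ⇒ H
  [9] b3 r1: had r4 ⇒ C
  [10] b1 r8: no row ⇒ E
  [11] b0 r5: no row ⇒ E
  [12] b0 r9: had r5 ⇒ C
  [13] b3 r9: had r1 ⇒ C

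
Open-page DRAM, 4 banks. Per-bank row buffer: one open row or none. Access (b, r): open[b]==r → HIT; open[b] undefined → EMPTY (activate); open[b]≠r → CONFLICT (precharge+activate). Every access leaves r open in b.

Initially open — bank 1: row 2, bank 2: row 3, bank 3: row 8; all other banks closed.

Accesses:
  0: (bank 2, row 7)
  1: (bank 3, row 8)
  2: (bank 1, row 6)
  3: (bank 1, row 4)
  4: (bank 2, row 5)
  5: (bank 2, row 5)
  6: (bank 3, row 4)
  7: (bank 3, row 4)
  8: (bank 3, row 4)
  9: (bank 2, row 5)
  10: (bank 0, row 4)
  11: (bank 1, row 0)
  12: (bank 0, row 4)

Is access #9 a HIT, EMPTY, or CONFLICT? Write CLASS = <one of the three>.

CLASS = HIT

#0 (2,7) C  (was 3)
#1 (3,8) H  (was 8)
#2 (1,6) C  (was 2)
#3 (1,4) C  (was 6)
#4 (2,5) C  (was 7)
#5 (2,5) H  (was 5)
#6 (3,4) C  (was 8)
#7 (3,4) H  (was 4)
#8 (3,4) H  (was 4)
#9 (2,5) H  (was 5)
#10 (0,4) E
#11 (1,0) C  (was 4)
#12 (0,4) H  (was 4)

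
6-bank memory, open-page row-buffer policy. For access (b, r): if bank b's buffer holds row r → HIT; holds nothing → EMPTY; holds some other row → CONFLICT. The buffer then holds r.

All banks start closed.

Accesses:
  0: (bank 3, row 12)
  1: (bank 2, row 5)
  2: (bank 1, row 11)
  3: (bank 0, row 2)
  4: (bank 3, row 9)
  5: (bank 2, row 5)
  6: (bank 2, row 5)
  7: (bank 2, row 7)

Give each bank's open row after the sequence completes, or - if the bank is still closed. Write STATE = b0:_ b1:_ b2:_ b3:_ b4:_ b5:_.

STATE = b0:2 b1:11 b2:7 b3:9 b4:- b5:-

#0 (3,12) E
#1 (2,5) E
#2 (1,11) E
#3 (0,2) E
#4 (3,9) C  (was 12)
#5 (2,5) H  (was 5)
#6 (2,5) H  (was 5)
#7 (2,7) C  (was 5)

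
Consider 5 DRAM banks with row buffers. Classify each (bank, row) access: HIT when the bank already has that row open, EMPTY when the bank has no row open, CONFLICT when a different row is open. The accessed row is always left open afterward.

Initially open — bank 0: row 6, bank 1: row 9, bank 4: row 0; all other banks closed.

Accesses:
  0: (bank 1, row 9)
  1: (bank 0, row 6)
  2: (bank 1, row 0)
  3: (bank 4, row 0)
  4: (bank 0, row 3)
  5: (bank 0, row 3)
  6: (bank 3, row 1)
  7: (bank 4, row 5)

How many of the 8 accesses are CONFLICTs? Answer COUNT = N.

#0 (1,9) H  (was 9)
#1 (0,6) H  (was 6)
#2 (1,0) C  (was 9)
#3 (4,0) H  (was 0)
#4 (0,3) C  (was 6)
#5 (0,3) H  (was 3)
#6 (3,1) E
#7 (4,5) C  (was 0)

COUNT = 3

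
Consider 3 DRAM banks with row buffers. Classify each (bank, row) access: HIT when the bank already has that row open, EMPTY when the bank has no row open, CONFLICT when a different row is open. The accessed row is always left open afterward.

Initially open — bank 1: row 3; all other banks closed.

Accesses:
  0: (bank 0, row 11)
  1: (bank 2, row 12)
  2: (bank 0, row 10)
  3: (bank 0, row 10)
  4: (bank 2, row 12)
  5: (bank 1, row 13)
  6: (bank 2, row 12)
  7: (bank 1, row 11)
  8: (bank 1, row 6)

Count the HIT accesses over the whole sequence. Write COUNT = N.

COUNT = 3

0: bank 0 row 11 — prev None → EMPTY
1: bank 2 row 12 — prev None → EMPTY
2: bank 0 row 10 — prev 11 → CONFLICT
3: bank 0 row 10 — prev 10 → HIT
4: bank 2 row 12 — prev 12 → HIT
5: bank 1 row 13 — prev 3 → CONFLICT
6: bank 2 row 12 — prev 12 → HIT
7: bank 1 row 11 — prev 13 → CONFLICT
8: bank 1 row 6 — prev 11 → CONFLICT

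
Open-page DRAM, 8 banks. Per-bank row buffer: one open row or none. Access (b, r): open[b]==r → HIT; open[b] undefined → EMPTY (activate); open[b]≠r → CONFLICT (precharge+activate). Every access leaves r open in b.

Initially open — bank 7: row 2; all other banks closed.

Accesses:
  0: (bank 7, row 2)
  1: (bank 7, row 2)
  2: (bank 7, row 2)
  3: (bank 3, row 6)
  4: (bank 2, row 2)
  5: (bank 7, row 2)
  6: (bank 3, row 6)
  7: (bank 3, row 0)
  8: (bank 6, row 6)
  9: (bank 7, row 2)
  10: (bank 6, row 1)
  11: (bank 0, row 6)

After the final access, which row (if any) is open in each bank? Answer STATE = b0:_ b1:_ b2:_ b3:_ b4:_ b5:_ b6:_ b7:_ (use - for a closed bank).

step 0: bank7 2->2 [HIT]
step 1: bank7 2->2 [HIT]
step 2: bank7 2->2 [HIT]
step 3: bank3 None->6 [EMPTY]
step 4: bank2 None->2 [EMPTY]
step 5: bank7 2->2 [HIT]
step 6: bank3 6->6 [HIT]
step 7: bank3 6->0 [CONFLICT]
step 8: bank6 None->6 [EMPTY]
step 9: bank7 2->2 [HIT]
step 10: bank6 6->1 [CONFLICT]
step 11: bank0 None->6 [EMPTY]

STATE = b0:6 b1:- b2:2 b3:0 b4:- b5:- b6:1 b7:2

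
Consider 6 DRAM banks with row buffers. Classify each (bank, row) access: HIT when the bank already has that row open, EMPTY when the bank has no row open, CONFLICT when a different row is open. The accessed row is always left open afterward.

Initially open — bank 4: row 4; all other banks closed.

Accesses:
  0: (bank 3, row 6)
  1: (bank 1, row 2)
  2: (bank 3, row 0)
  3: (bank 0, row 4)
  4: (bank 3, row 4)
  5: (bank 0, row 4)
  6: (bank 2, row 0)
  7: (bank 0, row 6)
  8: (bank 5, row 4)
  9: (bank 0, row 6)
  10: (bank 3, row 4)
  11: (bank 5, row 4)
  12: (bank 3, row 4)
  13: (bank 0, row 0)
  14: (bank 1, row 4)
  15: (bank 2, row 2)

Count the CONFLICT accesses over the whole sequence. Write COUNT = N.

#0 (3,6) E
#1 (1,2) E
#2 (3,0) C  (was 6)
#3 (0,4) E
#4 (3,4) C  (was 0)
#5 (0,4) H  (was 4)
#6 (2,0) E
#7 (0,6) C  (was 4)
#8 (5,4) E
#9 (0,6) H  (was 6)
#10 (3,4) H  (was 4)
#11 (5,4) H  (was 4)
#12 (3,4) H  (was 4)
#13 (0,0) C  (was 6)
#14 (1,4) C  (was 2)
#15 (2,2) C  (was 0)

COUNT = 6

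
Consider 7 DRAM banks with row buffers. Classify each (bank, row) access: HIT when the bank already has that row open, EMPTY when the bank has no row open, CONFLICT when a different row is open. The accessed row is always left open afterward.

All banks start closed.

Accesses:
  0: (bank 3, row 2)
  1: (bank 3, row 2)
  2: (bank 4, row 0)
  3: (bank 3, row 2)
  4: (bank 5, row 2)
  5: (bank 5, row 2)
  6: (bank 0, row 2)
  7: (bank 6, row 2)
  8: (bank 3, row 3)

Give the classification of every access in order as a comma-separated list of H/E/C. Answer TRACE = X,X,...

TRACE = E,H,E,H,E,H,E,E,C

#0 (3,2) E
#1 (3,2) H  (was 2)
#2 (4,0) E
#3 (3,2) H  (was 2)
#4 (5,2) E
#5 (5,2) H  (was 2)
#6 (0,2) E
#7 (6,2) E
#8 (3,3) C  (was 2)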